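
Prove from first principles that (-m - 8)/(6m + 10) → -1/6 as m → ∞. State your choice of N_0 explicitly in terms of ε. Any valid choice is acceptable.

Let ε > 0 be given. For m ≥ 1, |(-m - 8)/(6m + 10) + 1/6| = |-38|/(6(6m + 10)) = 38/(6(6m + 10)).
Since 6m + 10 ≥ 6m for m ≥ 1, this is ≤ 38/(6·6m) = (19/18)/m.
So |(-m - 8)/(6m + 10) + 1/6| < ε whenever m > (19/18)/ε.
Take N_0 = (19/18)/ε. If m > N_0 then |(-m - 8)/(6m + 10) + 1/6| ≤ (19/18)/m < ε.

N_0 = (19/18)/ε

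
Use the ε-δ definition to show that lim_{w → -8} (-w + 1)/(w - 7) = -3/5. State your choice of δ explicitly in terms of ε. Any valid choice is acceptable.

Suppose ε > 0. We want δ > 0 with 0 < |w + 8| < δ ⇒ |(-w + 1)/(w - 7) + 3/5| < ε.
Combining over a common denominator, (-w + 1)/(w - 7) + 3/5 = [(-w + 1)·(-15) − 9·(w - 7)] / [(-15)·(w - 7)] = 6(w + 8) / ((-15)(w - 7)).
So |(-w + 1)/(w - 7) + 3/5| = 6|w + 8| / (15·|w − 7|).
Require δ ≤ 15/2, so |w − 7| ≥ |-15| − |w + 8| > 15 − 15/2 = 15/2.
Hence |(-w + 1)/(w - 7) + 3/5| < 6|w + 8|/(15·(15/2)) = (4/75)|w + 8|, which is < ε once |w + 8| < (75/4)ε.
Take δ = min(15/2, (75/4)ε). Then 0 < |w + 8| < δ forces both bounds, so |(-w + 1)/(w - 7) + 3/5| < ε.

δ = min(15/2, (75/4)ε)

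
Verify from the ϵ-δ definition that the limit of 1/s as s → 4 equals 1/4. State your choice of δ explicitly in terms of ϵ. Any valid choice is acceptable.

δ = min(2, 8ϵ)

Suppose ϵ > 0. We seek δ > 0 such that 0 < |s − 4| < δ implies |1/s − (1/4)| < ϵ.
|1/s − (1/4)| = |4 − s|/(4·|s|) = |s − 4|/(4|s|).
Restrict δ ≤ 2. Then |s − 4| < 2 gives |s| > 2, so 4|s| > 8.
Then |1/s − (1/4)| < |s − 4|/8, which is < ϵ when |s − 4| < 8ϵ.
Take δ = min(2, 8ϵ). Then 0 < |s − 4| < δ gives both |s − 4| < 2 and |s − 4| < 8ϵ, so |1/s − (1/4)| < ϵ.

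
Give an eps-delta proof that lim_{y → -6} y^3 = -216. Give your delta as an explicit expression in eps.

delta = min(2, eps/148)

Fix eps > 0. We seek delta > 0 with 0 < |y + 6| < delta ⇒ |y^3 + 216| < eps.
Factor: y^3 + 216 = (y + 6)(y^2 - 6y + 36), so |y^3 + 216| = |y + 6|·|y^2 - 6y + 36|.
Restrict delta ≤ 2. Then |y + 6| < 2 gives |y| < 8, so by the triangle inequality |y^2 - 6y + 36| ≤ 8^2 + 6·8 + 36 = 148.
Hence |y^3 + 216| ≤ 148|y + 6|, which is < eps once |y + 6| < eps/148.
Take delta = min(2, eps/148). If 0 < |y + 6| < delta then both bounds hold and |y^3 + 216| ≤ 148|y + 6| < 148·(eps/148) = eps.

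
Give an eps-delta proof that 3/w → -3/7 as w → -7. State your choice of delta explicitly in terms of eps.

Let eps > 0 be given. We seek delta > 0 such that 0 < |w + 7| < delta implies |3/w + 3/7| < eps.
|3/w + 3/7| = 3·|-7 − w|/(7·|w|) = 3|w + 7|/(7|w|).
Restrict delta ≤ 7/2. Then |w + 7| < 7/2 gives |w| > 7/2, so 7|w| > 49/2.
Then |3/w + 3/7| < 3|w + 7|/(49/2), which is < eps when |w + 7| < (49/6)eps.
Take delta = min(7/2, (49/6)eps). Then 0 < |w + 7| < delta gives both |w + 7| < 7/2 and |w + 7| < (49/6)eps, so |3/w + 3/7| < eps.

delta = min(7/2, (49/6)eps)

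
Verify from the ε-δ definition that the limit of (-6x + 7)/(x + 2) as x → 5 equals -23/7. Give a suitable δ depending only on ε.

Suppose ε > 0. We want δ > 0 with 0 < |x − 5| < δ ⇒ |(-6x + 7)/(x + 2) + 23/7| < ε.
Combining over a common denominator, (-6x + 7)/(x + 2) + 23/7 = [(-6x + 7)·7 − (-23)·(x + 2)] / [7·(x + 2)] = -19(x − 5) / (7(x + 2)).
So |(-6x + 7)/(x + 2) + 23/7| = 19|x − 5| / (7·|x + 2|).
Restrict δ ≤ 7/2. Then |x − 5| < 7/2 gives |x + 2| = |(x − 5) + 7| ≥ 7 − 7/2 = 7/2.
Hence |(-6x + 7)/(x + 2) + 23/7| < 19|x − 5|/(7·(7/2)) = (38/49)|x − 5|, which is < ε once |x − 5| < (49/38)ε.
Take δ = min(7/2, (49/38)ε). Then 0 < |x − 5| < δ forces both bounds, so |(-6x + 7)/(x + 2) + 23/7| < ε.

δ = min(7/2, (49/38)ε)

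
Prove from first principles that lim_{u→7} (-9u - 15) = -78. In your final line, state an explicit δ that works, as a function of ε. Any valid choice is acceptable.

δ = ε/9

Fix ε > 0. We need δ > 0 so that 0 < |u − 7| < δ implies |(-9u - 15) + 78| < ε.
Since (-9u - 15) + 78 = -9(u − 7), we have |(-9u - 15) + 78| = 9|u − 7|.
Thus it suffices that |u − 7| < ε/9.
Take δ = ε/9. If 0 < |u − 7| < δ then |(-9u - 15) + 78| = 9|u − 7| < 9·(ε/9) = ε.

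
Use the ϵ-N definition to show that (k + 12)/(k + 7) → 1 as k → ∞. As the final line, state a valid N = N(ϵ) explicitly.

Let ϵ > 0. For k ≥ 1, |(k + 12)/(k + 7) − 1| = |5|/((k + 7)) = 5/((k + 7)).
Since k + 7 ≥ k for k ≥ 1, this is ≤ 5/(k) = 5/k.
So |(k + 12)/(k + 7) − 1| < ϵ whenever k > 5/ϵ.
Take N = 5/ϵ. If k > N then |(k + 12)/(k + 7) − 1| ≤ 5/k < ϵ.

N = 5/ϵ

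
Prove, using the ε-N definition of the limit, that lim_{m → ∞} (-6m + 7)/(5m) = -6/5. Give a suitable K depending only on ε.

K = (7/5)/ε

Suppose ε > 0. For m ≥ 1, |(-6m + 7)/(5m) + 6/5| = |35|/(5(5m)) = 35/(5(5m)).
Since 5m ≥ 5m for m ≥ 1, this is ≤ 35/(5·5m) = (7/5)/m.
So |(-6m + 7)/(5m) + 6/5| < ε whenever m > (7/5)/ε.
Take K = (7/5)/ε. If m > K then |(-6m + 7)/(5m) + 6/5| ≤ (7/5)/m < ε.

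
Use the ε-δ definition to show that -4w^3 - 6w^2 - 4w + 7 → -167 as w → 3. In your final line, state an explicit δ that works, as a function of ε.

δ = min(1, ε/194)

Let ε > 0. We want δ > 0 such that 0 < |w − 3| < δ implies |(-4w^3 - 6w^2 - 4w + 7) + 167| < ε.
(-4w^3 - 6w^2 - 4w + 7) + 167 = -4w^3 - 6w^2 - 4w + 174 = (w − 3)(-4w^2 - 18w - 58).
So |(-4w^3 - 6w^2 - 4w + 7) + 167| = |w − 3|·|-4w^2 - 18w - 58|.
Assume first that |w − 3| < 1, so |w| < 4. Then |-4w^2 - 18w - 58| ≤ 4·4^2 + 18·4 + 58 = 194.
Hence |(-4w^3 - 6w^2 - 4w + 7) + 167| ≤ 194|w − 3| < ε provided |w − 3| < ε/194.
Choosing δ = min(1, ε/194) ensures both conditions, hence |(-4w^3 - 6w^2 - 4w + 7) + 167| < ε.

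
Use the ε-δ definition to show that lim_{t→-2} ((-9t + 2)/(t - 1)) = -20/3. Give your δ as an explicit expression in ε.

δ = min(3/2, (9/14)ε)

Suppose ε > 0. We want δ > 0 with 0 < |t + 2| < δ ⇒ |(-9t + 2)/(t - 1) + 20/3| < ε.
Combining over a common denominator, (-9t + 2)/(t - 1) + 20/3 = [(-9t + 2)·(-3) − 20·(t - 1)] / [(-3)·(t - 1)] = 7(t + 2) / ((-3)(t - 1)).
So |(-9t + 2)/(t - 1) + 20/3| = 7|t + 2| / (3·|t − 1|).
Restrict δ ≤ 3/2. Then |t + 2| < 3/2 gives |t − 1| = |(t + 2) + (-3)| ≥ 3 − 3/2 = 3/2.
Hence |(-9t + 2)/(t - 1) + 20/3| < 7|t + 2|/(3·(3/2)) = (14/9)|t + 2|, which is < ε once |t + 2| < (9/14)ε.
Take δ = min(3/2, (9/14)ε). Then 0 < |t + 2| < δ forces both bounds, so |(-9t + 2)/(t - 1) + 20/3| < ε.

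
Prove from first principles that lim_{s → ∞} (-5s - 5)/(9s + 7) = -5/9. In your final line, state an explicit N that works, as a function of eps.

Let eps > 0 be given. We seek N > 0 such that s > N implies |(-5s - 5)/(9s + 7) + 5/9| < eps.
(-5s - 5)/(9s + 7) + 5/9 = (9(-5s - 5) − (-5)(9s + 7)) / (9(9s + 7)) = -10/(9(9s + 7)).
For s > 0 we have 9s + 7 > 9s, so |(-5s - 5)/(9s + 7) + 5/9| = 10/(9(9s + 7)) < 10/(9·9s) = (10/81)/s.
Thus |(-5s - 5)/(9s + 7) + 5/9| < eps whenever s > (10/81)/eps.
Take N = (10/81)/eps. If s > N then |(-5s - 5)/(9s + 7) + 5/9| < (10/81)/s < eps.

N = (10/81)/eps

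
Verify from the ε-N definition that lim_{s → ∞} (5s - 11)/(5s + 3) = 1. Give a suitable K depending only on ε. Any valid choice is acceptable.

Let ε > 0. We seek K > 0 such that s > K implies |(5s - 11)/(5s + 3) − 1| < ε.
(5s - 11)/(5s + 3) − 1 = (5(5s - 11) − 5(5s + 3)) / (5(5s + 3)) = -70/(5(5s + 3)).
For s > 0 we have 5s + 3 > 5s, so |(5s - 11)/(5s + 3) − 1| = 70/(5(5s + 3)) < 70/(5·5s) = (14/5)/s.
Thus |(5s - 11)/(5s + 3) − 1| < ε whenever s > (14/5)/ε.
Take K = (14/5)/ε. If s > K then |(5s - 11)/(5s + 3) − 1| < (14/5)/s < ε.

K = (14/5)/ε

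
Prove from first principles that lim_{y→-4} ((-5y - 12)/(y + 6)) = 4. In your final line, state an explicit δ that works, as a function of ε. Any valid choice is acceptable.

δ = min(1, (1/9)ε)

Let ε > 0. We want δ > 0 with 0 < |y + 4| < δ ⇒ |(-5y - 12)/(y + 6) − 4| < ε.
Combining over a common denominator, (-5y - 12)/(y + 6) − 4 = [(-5y - 12)·2 − 8·(y + 6)] / [2·(y + 6)] = -18(y + 4) / (2(y + 6)).
So |(-5y - 12)/(y + 6) − 4| = 18|y + 4| / (2·|y + 6|).
Restrict δ ≤ 1. Then |y + 4| < 1 gives |y + 6| = |(y + 4) + 2| ≥ 2 − 1 = 1.
Hence |(-5y - 12)/(y + 6) − 4| < 18|y + 4|/(2·1) = 9|y + 4|, which is < ε once |y + 4| < (1/9)ε.
Take δ = min(1, (1/9)ε). Then 0 < |y + 4| < δ forces both bounds, so |(-5y - 12)/(y + 6) − 4| < ε.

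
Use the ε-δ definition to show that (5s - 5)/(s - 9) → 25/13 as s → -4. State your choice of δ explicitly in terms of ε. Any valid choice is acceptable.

Let ε > 0. We want δ > 0 with 0 < |s + 4| < δ ⇒ |(5s - 5)/(s - 9) − (25/13)| < ε.
Combining over a common denominator, (5s - 5)/(s - 9) − (25/13) = [(5s - 5)·(-13) − (-25)·(s - 9)] / [(-13)·(s - 9)] = -40(s + 4) / ((-13)(s - 9)).
So |(5s - 5)/(s - 9) − (25/13)| = 40|s + 4| / (13·|s − 9|).
Restrict δ ≤ 13/2. Then |s + 4| < 13/2 gives |s − 9| = |(s + 4) + (-13)| ≥ 13 − 13/2 = 13/2.
Hence |(5s - 5)/(s - 9) − (25/13)| < 40|s + 4|/(13·(13/2)) = (80/169)|s + 4|, which is < ε once |s + 4| < (169/80)ε.
Take δ = min(13/2, (169/80)ε). Then 0 < |s + 4| < δ forces both bounds, so |(5s - 5)/(s - 9) − (25/13)| < ε.

δ = min(13/2, (169/80)ε)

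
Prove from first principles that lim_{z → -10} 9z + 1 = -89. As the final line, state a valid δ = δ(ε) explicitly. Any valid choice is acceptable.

Suppose ε > 0. We need δ > 0 so that 0 < |z + 10| < δ implies |(9z + 1) + 89| < ε.
Since (9z + 1) + 89 = 9(z + 10), we have |(9z + 1) + 89| = 9|z + 10|.
So 9|z + 10| < ε exactly when |z + 10| < ε/9.
Choosing δ = ε/9 gives |(9z + 1) + 89| = 9|z + 10| < ε whenever |z + 10| < δ.

δ = ε/9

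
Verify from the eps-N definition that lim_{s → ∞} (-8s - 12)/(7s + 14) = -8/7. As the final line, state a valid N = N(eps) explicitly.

N = (4/7)/eps

Suppose eps > 0. We seek N > 0 such that s > N implies |(-8s - 12)/(7s + 14) + 8/7| < eps.
(-8s - 12)/(7s + 14) + 8/7 = (7(-8s - 12) − (-8)(7s + 14)) / (7(7s + 14)) = 28/(7(7s + 14)).
For s > 0 we have 7s + 14 > 7s, so |(-8s - 12)/(7s + 14) + 8/7| = 28/(7(7s + 14)) < 28/(7·7s) = (4/7)/s.
Thus |(-8s - 12)/(7s + 14) + 8/7| < eps whenever s > (4/7)/eps.
Take N = (4/7)/eps. If s > N then |(-8s - 12)/(7s + 14) + 8/7| < (4/7)/s < eps.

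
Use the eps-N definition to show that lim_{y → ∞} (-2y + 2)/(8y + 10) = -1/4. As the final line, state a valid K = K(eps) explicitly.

Fix eps > 0. We seek K > 0 such that y > K implies |(-2y + 2)/(8y + 10) + 1/4| < eps.
(-2y + 2)/(8y + 10) + 1/4 = (8(-2y + 2) − (-2)(8y + 10)) / (8(8y + 10)) = 36/(8(8y + 10)).
For y > 0 we have 8y + 10 > 8y, so |(-2y + 2)/(8y + 10) + 1/4| = 36/(8(8y + 10)) < 36/(8·8y) = (9/16)/y.
Thus |(-2y + 2)/(8y + 10) + 1/4| < eps whenever y > (9/16)/eps.
Take K = (9/16)/eps. If y > K then |(-2y + 2)/(8y + 10) + 1/4| < (9/16)/y < eps.

K = (9/16)/eps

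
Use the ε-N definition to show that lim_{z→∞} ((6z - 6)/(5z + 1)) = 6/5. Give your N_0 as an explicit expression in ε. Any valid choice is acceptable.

Let ε > 0 be given. We seek N_0 > 0 such that z > N_0 implies |(6z - 6)/(5z + 1) − (6/5)| < ε.
(6z - 6)/(5z + 1) − (6/5) = (5(6z - 6) − 6(5z + 1)) / (5(5z + 1)) = -36/(5(5z + 1)).
For z > 0 we have 5z + 1 > 5z, so |(6z - 6)/(5z + 1) − (6/5)| = 36/(5(5z + 1)) < 36/(5·5z) = (36/25)/z.
Thus |(6z - 6)/(5z + 1) − (6/5)| < ε whenever z > (36/25)/ε.
Take N_0 = (36/25)/ε. If z > N_0 then |(6z - 6)/(5z + 1) − (6/5)| < (36/25)/z < ε.

N_0 = (36/25)/ε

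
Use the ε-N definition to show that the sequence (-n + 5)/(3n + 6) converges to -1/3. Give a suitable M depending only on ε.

Let ε > 0 be given. For n ≥ 1, |(-n + 5)/(3n + 6) + 1/3| = |21|/(3(3n + 6)) = 21/(3(3n + 6)).
Since 3n + 6 ≥ 3n for n ≥ 1, this is ≤ 21/(3·3n) = (7/3)/n.
So |(-n + 5)/(3n + 6) + 1/3| < ε whenever n > (7/3)/ε.
Take M = (7/3)/ε. If n > M then |(-n + 5)/(3n + 6) + 1/3| ≤ (7/3)/n < ε.

M = (7/3)/ε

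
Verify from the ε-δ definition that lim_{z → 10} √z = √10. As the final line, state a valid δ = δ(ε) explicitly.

δ = min(10, √10·ε)

Let ε > 0. We want δ > 0 such that 0 < |z − 10| < δ implies |√z − √10| < ε.
Rationalise: √z − √10 = (z − 10)/(√z + √10), so |√z − √10| = |z − 10|/(√z + √10).
Restrict δ ≤ 10 so that |z − 10| < 10 forces z > 0, and then √z + √10 > √10.
Hence |√z − √10| < |z − 10|/√10, which is < ε once |z − 10| < √10·ε.
Take δ = min(10, √10·ε). If 0 < |z − 10| < δ then z > 0 and |√z − √10| < |z − 10|/√10 < ε.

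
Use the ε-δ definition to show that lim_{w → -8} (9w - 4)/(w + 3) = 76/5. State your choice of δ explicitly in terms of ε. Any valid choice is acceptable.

Let ε > 0. We want δ > 0 with 0 < |w + 8| < δ ⇒ |(9w - 4)/(w + 3) − (76/5)| < ε.
Combining over a common denominator, (9w - 4)/(w + 3) − (76/5) = [(9w - 4)·(-5) − (-76)·(w + 3)] / [(-5)·(w + 3)] = 31(w + 8) / ((-5)(w + 3)).
So |(9w - 4)/(w + 3) − (76/5)| = 31|w + 8| / (5·|w + 3|).
Restrict δ ≤ 5/2. Then |w + 8| < 5/2 gives |w + 3| = |(w + 8) + (-5)| ≥ 5 − 5/2 = 5/2.
Hence |(9w - 4)/(w + 3) − (76/5)| < 31|w + 8|/(5·(5/2)) = (62/25)|w + 8|, which is < ε once |w + 8| < (25/62)ε.
Take δ = min(5/2, (25/62)ε). Then 0 < |w + 8| < δ forces both bounds, so |(9w - 4)/(w + 3) − (76/5)| < ε.

δ = min(5/2, (25/62)ε)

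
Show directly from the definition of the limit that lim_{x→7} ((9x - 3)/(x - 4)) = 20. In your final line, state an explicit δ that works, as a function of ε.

δ = min(3/2, (3/22)ε)

Let ε > 0 be given. We want δ > 0 with 0 < |x − 7| < δ ⇒ |(9x - 3)/(x - 4) − 20| < ε.
Combining over a common denominator, (9x - 3)/(x - 4) − 20 = [(9x - 3)·3 − 60·(x - 4)] / [3·(x - 4)] = -33(x − 7) / (3(x - 4)).
So |(9x - 3)/(x - 4) − 20| = 33|x − 7| / (3·|x − 4|).
Restrict δ ≤ 3/2. Then |x − 7| < 3/2 gives |x − 4| = |(x − 7) + 3| ≥ 3 − 3/2 = 3/2.
Hence |(9x - 3)/(x - 4) − 20| < 33|x − 7|/(3·(3/2)) = (22/3)|x − 7|, which is < ε once |x − 7| < (3/22)ε.
Take δ = min(3/2, (3/22)ε). Then 0 < |x − 7| < δ forces both bounds, so |(9x - 3)/(x - 4) − 20| < ε.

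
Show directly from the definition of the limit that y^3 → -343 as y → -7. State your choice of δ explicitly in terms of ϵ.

Suppose ϵ > 0. We seek δ > 0 with 0 < |y + 7| < δ ⇒ |y^3 + 343| < ϵ.
Factor: y^3 + 343 = (y + 7)(y^2 - 7y + 49), so |y^3 + 343| = |y + 7|·|y^2 - 7y + 49|.
Impose δ ≤ 1 so that |y| < 8; then |y^2 - 7y + 49| ≤ 169.
Hence |y^3 + 343| ≤ 169|y + 7|, which is < ϵ once |y + 7| < ϵ/169.
Take δ = min(1, ϵ/169). If 0 < |y + 7| < δ then both bounds hold and |y^3 + 343| ≤ 169|y + 7| < 169·(ϵ/169) = ϵ.

δ = min(1, ϵ/169)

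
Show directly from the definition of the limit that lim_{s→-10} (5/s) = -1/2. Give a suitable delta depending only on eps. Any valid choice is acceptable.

Let eps > 0. We seek delta > 0 such that 0 < |s + 10| < delta implies |5/s + 1/2| < eps.
|5/s + 1/2| = 5·|-10 − s|/(10·|s|) = 5|s + 10|/(10|s|).
Restrict delta ≤ 5. Then |s + 10| < 5 gives |s| > 5, so 10|s| > 50.
Then |5/s + 1/2| < 5|s + 10|/50, which is < eps when |s + 10| < 10eps.
Take delta = min(5, 10eps). Then 0 < |s + 10| < delta gives both |s + 10| < 5 and |s + 10| < 10eps, so |5/s + 1/2| < eps.

delta = min(5, 10eps)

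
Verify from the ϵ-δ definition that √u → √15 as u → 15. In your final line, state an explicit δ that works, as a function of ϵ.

Fix ϵ > 0. We want δ > 0 such that 0 < |u − 15| < δ implies |√u − √15| < ϵ.
Multiplying by the conjugate, |√u − √15| = |u − 15|/(√u + √15).
Restrict δ ≤ 15 so that |u − 15| < 15 forces u > 0, and then √u + √15 > √15.
Hence |√u − √15| < |u − 15|/√15, which is < ϵ once |u − 15| < √15·ϵ.
Take δ = min(15, √15·ϵ). If 0 < |u − 15| < δ then u > 0 and |√u − √15| < |u − 15|/√15 < ϵ.

δ = min(15, √15·ϵ)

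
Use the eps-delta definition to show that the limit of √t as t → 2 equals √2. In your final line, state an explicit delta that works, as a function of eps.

delta = min(2, √2·eps)

Let eps > 0 be given. We want delta > 0 such that 0 < |t − 2| < delta implies |√t − √2| < eps.
Rationalise: √t − √2 = (t − 2)/(√t + √2), so |√t − √2| = |t − 2|/(√t + √2).
Restrict delta ≤ 2 so that |t − 2| < 2 forces t > 0, and then √t + √2 > √2.
Hence |√t − √2| < |t − 2|/√2, which is < eps once |t − 2| < √2·eps.
Take delta = min(2, √2·eps). If 0 < |t − 2| < delta then t > 0 and |√t − √2| < |t − 2|/√2 < eps.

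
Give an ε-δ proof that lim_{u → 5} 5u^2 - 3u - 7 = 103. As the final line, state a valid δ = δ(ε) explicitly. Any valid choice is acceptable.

Suppose ε > 0. We want δ > 0 such that 0 < |u − 5| < δ implies |(5u^2 - 3u - 7) − 103| < ε.
(5u^2 - 3u - 7) − 103 = 5u^2 - 3u - 110 = (u − 5)(5u + 22).
So |(5u^2 - 3u - 7) − 103| = |u − 5|·|5u + 22|.
Assume first that |u − 5| < 2, so |u| < 7. Then |5u + 22| ≤ 5·7 + 22 = 57.
Hence |(5u^2 - 3u - 7) − 103| ≤ 57|u − 5| < ε provided |u − 5| < ε/57.
Choosing δ = min(2, ε/57) ensures both conditions, hence |(5u^2 - 3u - 7) − 103| < ε.

δ = min(2, ε/57)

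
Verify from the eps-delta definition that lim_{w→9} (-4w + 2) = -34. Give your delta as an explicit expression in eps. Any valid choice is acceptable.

delta = eps/4

Let eps > 0. We need delta > 0 so that 0 < |w − 9| < delta implies |(-4w + 2) + 34| < eps.
|(-4w + 2) + 34| = |-4w + 36| = 4|w − 9|.
So 4|w − 9| < eps exactly when |w − 9| < eps/4.
Choosing delta = eps/4 gives |(-4w + 2) + 34| = 4|w − 9| < eps whenever |w − 9| < delta.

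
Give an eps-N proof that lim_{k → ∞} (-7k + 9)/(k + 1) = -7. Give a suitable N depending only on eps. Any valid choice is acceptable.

Let eps > 0. For k ≥ 1, |(-7k + 9)/(k + 1) + 7| = |16|/((k + 1)) = 16/((k + 1)).
Since k + 1 ≥ k for k ≥ 1, this is ≤ 16/(k) = 16/k.
So |(-7k + 9)/(k + 1) + 7| < eps whenever k > 16/eps.
Take N = 16/eps. If k > N then |(-7k + 9)/(k + 1) + 7| ≤ 16/k < eps.

N = 16/eps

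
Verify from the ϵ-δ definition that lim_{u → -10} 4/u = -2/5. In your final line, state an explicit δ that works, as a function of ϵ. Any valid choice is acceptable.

δ = min(5, (25/2)ϵ)

Suppose ϵ > 0. We seek δ > 0 such that 0 < |u + 10| < δ implies |4/u + 2/5| < ϵ.
|4/u + 2/5| = 4·|-10 − u|/(10·|u|) = 4|u + 10|/(10|u|).
Restrict δ ≤ 5. Then |u + 10| < 5 gives |u| > 5, so 10|u| > 50.
Then |4/u + 2/5| < 4|u + 10|/50, which is < ϵ when |u + 10| < (25/2)ϵ.
Take δ = min(5, (25/2)ϵ). Then 0 < |u + 10| < δ gives both |u + 10| < 5 and |u + 10| < (25/2)ϵ, so |4/u + 2/5| < ϵ.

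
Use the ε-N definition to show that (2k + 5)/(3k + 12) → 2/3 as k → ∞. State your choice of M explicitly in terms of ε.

M = 1/ε

Let ε > 0. For k ≥ 1, |(2k + 5)/(3k + 12) − (2/3)| = |-9|/(3(3k + 12)) = 9/(3(3k + 12)).
Since 3k + 12 ≥ 3k for k ≥ 1, this is ≤ 9/(3·3k) = 1/k.
So |(2k + 5)/(3k + 12) − (2/3)| < ε whenever k > 1/ε.
Take M = 1/ε. If k > M then |(2k + 5)/(3k + 12) − (2/3)| ≤ 1/k < ε.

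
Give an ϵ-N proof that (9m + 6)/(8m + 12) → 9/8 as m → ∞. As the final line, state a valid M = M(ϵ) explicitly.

M = (15/16)/ϵ

Let ϵ > 0 be given. For m ≥ 1, |(9m + 6)/(8m + 12) − (9/8)| = |-60|/(8(8m + 12)) = 60/(8(8m + 12)).
Since 8m + 12 ≥ 8m for m ≥ 1, this is ≤ 60/(8·8m) = (15/16)/m.
So |(9m + 6)/(8m + 12) − (9/8)| < ϵ whenever m > (15/16)/ϵ.
Take M = (15/16)/ϵ. If m > M then |(9m + 6)/(8m + 12) − (9/8)| ≤ (15/16)/m < ϵ.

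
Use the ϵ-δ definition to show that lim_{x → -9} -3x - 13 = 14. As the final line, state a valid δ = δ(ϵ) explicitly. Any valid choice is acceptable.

Suppose ϵ > 0. We need δ > 0 so that 0 < |x + 9| < δ implies |(-3x - 13) − 14| < ϵ.
|(-3x - 13) − 14| = |-3x - 27| = 3|x + 9|.
Thus it suffices that |x + 9| < ϵ/3.
Take δ = ϵ/3. If 0 < |x + 9| < δ then |(-3x - 13) − 14| = 3|x + 9| < 3·(ϵ/3) = ϵ.

δ = ϵ/3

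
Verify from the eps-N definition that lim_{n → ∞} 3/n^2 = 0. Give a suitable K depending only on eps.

K = (3/eps)^{1/2}

Suppose eps > 0. For n ≥ 1, |3/n^2 − 0| = 3/n^2.
3/n^2 < eps ⇔ n^2 > 3/eps ⇔ n > (3/eps)^{1/2}.
Take K = (3/eps)^{1/2}. Then n > K implies 3/n^2 < eps.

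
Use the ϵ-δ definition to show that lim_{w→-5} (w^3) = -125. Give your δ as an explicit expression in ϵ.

δ = min(1, ϵ/91)

Fix ϵ > 0. We seek δ > 0 with 0 < |w + 5| < δ ⇒ |w^3 + 125| < ϵ.
Factor: w^3 + 125 = (w + 5)(w^2 - 5w + 25), so |w^3 + 125| = |w + 5|·|w^2 - 5w + 25|.
Impose δ ≤ 1 so that |w| < 6; then |w^2 - 5w + 25| ≤ 91.
Hence |w^3 + 125| ≤ 91|w + 5|, which is < ϵ once |w + 5| < ϵ/91.
Take δ = min(1, ϵ/91). If 0 < |w + 5| < δ then both bounds hold and |w^3 + 125| ≤ 91|w + 5| < 91·(ϵ/91) = ϵ.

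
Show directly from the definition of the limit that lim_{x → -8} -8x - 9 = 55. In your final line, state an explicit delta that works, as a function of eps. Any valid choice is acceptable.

Suppose eps > 0. We need delta > 0 so that 0 < |x + 8| < delta implies |(-8x - 9) − 55| < eps.
Since (-8x - 9) − 55 = -8(x + 8), we have |(-8x - 9) − 55| = 8|x + 8|.
So 8|x + 8| < eps exactly when |x + 8| < eps/8.
Take delta = eps/8. If 0 < |x + 8| < delta then |(-8x - 9) − 55| = 8|x + 8| < 8·(eps/8) = eps.

delta = eps/8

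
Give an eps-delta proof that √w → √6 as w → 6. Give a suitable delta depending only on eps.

Fix eps > 0. We want delta > 0 such that 0 < |w − 6| < delta implies |√w − √6| < eps.
Multiplying by the conjugate, |√w − √6| = |w − 6|/(√w + √6).
Restrict delta ≤ 6 so that |w − 6| < 6 forces w > 0, and then √w + √6 > √6.
Hence |√w − √6| < |w − 6|/√6, which is < eps once |w − 6| < √6·eps.
Take delta = min(6, √6·eps). If 0 < |w − 6| < delta then w > 0 and |√w − √6| < |w − 6|/√6 < eps.

delta = min(6, √6·eps)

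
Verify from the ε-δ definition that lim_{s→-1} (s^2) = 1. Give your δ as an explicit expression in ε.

δ = min(1, ε/3)

Let ε > 0 be given. We seek δ > 0 with 0 < |s + 1| < δ ⇒ |s^2 − 1| < ε.
Factor: s^2 − 1 = (s + 1)(s - 1), so |s^2 − 1| = |s + 1|·|s - 1|.
Impose δ ≤ 1 so that |s| < 2; then |s - 1| ≤ 3.
Hence |s^2 − 1| ≤ 3|s + 1|, which is < ε once |s + 1| < ε/3.
Take δ = min(1, ε/3). If 0 < |s + 1| < δ then both bounds hold and |s^2 − 1| ≤ 3|s + 1| < 3·(ε/3) = ε.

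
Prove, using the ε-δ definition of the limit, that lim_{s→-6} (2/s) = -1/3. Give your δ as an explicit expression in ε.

Fix ε > 0. We seek δ > 0 such that 0 < |s + 6| < δ implies |2/s + 1/3| < ε.
|2/s + 1/3| = 2·|-6 − s|/(6·|s|) = 2|s + 6|/(6|s|).
Require δ ≤ 3 so that |s| > 6 − 3 = 3, hence 6|s| > 18.
Then |2/s + 1/3| < 2|s + 6|/18, which is < ε when |s + 6| < 9ε.
Take δ = min(3, 9ε). Then 0 < |s + 6| < δ gives both |s + 6| < 3 and |s + 6| < 9ε, so |2/s + 1/3| < ε.

δ = min(3, 9ε)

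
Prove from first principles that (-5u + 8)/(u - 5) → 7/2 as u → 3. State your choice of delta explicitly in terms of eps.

Fix eps > 0. We want delta > 0 with 0 < |u − 3| < delta ⇒ |(-5u + 8)/(u - 5) − (7/2)| < eps.
Combining over a common denominator, (-5u + 8)/(u - 5) − (7/2) = [(-5u + 8)·(-2) − (-7)·(u - 5)] / [(-2)·(u - 5)] = 17(u − 3) / ((-2)(u - 5)).
So |(-5u + 8)/(u - 5) − (7/2)| = 17|u − 3| / (2·|u − 5|).
Restrict delta ≤ 1. Then |u − 3| < 1 gives |u − 5| = |(u − 3) + (-2)| ≥ 2 − 1 = 1.
Hence |(-5u + 8)/(u - 5) − (7/2)| < 17|u − 3|/(2·1) = (17/2)|u − 3|, which is < eps once |u − 3| < (2/17)eps.
Take delta = min(1, (2/17)eps). Then 0 < |u − 3| < delta forces both bounds, so |(-5u + 8)/(u - 5) − (7/2)| < eps.

delta = min(1, (2/17)eps)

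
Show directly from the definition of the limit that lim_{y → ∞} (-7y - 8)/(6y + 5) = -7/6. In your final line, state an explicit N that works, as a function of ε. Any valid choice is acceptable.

N = (13/36)/ε

Let ε > 0 be given. We seek N > 0 such that y > N implies |(-7y - 8)/(6y + 5) + 7/6| < ε.
(-7y - 8)/(6y + 5) + 7/6 = (6(-7y - 8) − (-7)(6y + 5)) / (6(6y + 5)) = -13/(6(6y + 5)).
For y > 0 we have 6y + 5 > 6y, so |(-7y - 8)/(6y + 5) + 7/6| = 13/(6(6y + 5)) < 13/(6·6y) = (13/36)/y.
Thus |(-7y - 8)/(6y + 5) + 7/6| < ε whenever y > (13/36)/ε.
Take N = (13/36)/ε. If y > N then |(-7y - 8)/(6y + 5) + 7/6| < (13/36)/y < ε.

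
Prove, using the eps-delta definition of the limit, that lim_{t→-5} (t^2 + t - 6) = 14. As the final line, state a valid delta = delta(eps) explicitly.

delta = min(1, eps/10)

Fix eps > 0. We want delta > 0 such that 0 < |t + 5| < delta implies |(t^2 + t - 6) − 14| < eps.
(t^2 + t - 6) − 14 = t^2 + t - 20 = (t + 5)(t - 4).
So |(t^2 + t - 6) − 14| = |t + 5|·|t - 4|.
Require delta ≤ 1. Then |t + 5| < 1 gives |t| < 6, and by the triangle inequality |t - 4| ≤ 6 + 4 = 10.
Hence |(t^2 + t - 6) − 14| ≤ 10|t + 5| < eps provided |t + 5| < eps/10.
Choosing delta = min(1, eps/10) ensures both conditions, hence |(t^2 + t - 6) − 14| < eps.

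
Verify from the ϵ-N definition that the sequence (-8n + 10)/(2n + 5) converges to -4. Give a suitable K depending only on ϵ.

K = 15/ϵ

Let ϵ > 0 be given. For n ≥ 1, |(-8n + 10)/(2n + 5) + 4| = |60|/(2(2n + 5)) = 60/(2(2n + 5)).
Since 2n + 5 ≥ 2n for n ≥ 1, this is ≤ 60/(2·2n) = 15/n.
So |(-8n + 10)/(2n + 5) + 4| < ϵ whenever n > 15/ϵ.
Take K = 15/ϵ. If n > K then |(-8n + 10)/(2n + 5) + 4| ≤ 15/n < ϵ.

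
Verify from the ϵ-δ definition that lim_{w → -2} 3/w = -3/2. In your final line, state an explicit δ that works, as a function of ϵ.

Fix ϵ > 0. We seek δ > 0 such that 0 < |w + 2| < δ implies |3/w + 3/2| < ϵ.
|3/w + 3/2| = 3·|-2 − w|/(2·|w|) = 3|w + 2|/(2|w|).
Require δ ≤ 1 so that |w| > 2 − 1 = 1, hence 2|w| > 2.
Then |3/w + 3/2| < 3|w + 2|/2, which is < ϵ when |w + 2| < (2/3)ϵ.
Take δ = min(1, (2/3)ϵ). Then 0 < |w + 2| < δ gives both |w + 2| < 1 and |w + 2| < (2/3)ϵ, so |3/w + 3/2| < ϵ.

δ = min(1, (2/3)ϵ)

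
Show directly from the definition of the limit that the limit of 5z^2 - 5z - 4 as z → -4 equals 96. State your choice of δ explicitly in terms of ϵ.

δ = min(1, ϵ/50)

Let ϵ > 0 be given. We want δ > 0 such that 0 < |z + 4| < δ implies |(5z^2 - 5z - 4) − 96| < ϵ.
(5z^2 - 5z - 4) − 96 = 5z^2 - 5z - 100 = (z + 4)(5z - 25).
So |(5z^2 - 5z - 4) − 96| = |z + 4|·|5z - 25|.
Assume first that |z + 4| < 1, so |z| < 5. Then |5z - 25| ≤ 5·5 + 25 = 50.
Hence |(5z^2 - 5z - 4) − 96| ≤ 50|z + 4| < ϵ provided |z + 4| < ϵ/50.
Take δ = min(1, ϵ/50). Then 0 < |z + 4| < δ gives both |z + 4| < 1 and |z + 4| < ϵ/50, so |(5z^2 - 5z - 4) − 96| < ϵ.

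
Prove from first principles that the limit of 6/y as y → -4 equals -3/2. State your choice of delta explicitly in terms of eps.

Let eps > 0 be given. We seek delta > 0 such that 0 < |y + 4| < delta implies |6/y + 3/2| < eps.
|6/y + 3/2| = 6·|-4 − y|/(4·|y|) = 6|y + 4|/(4|y|).
Restrict delta ≤ 2. Then |y + 4| < 2 gives |y| > 2, so 4|y| > 8.
Then |6/y + 3/2| < 6|y + 4|/8, which is < eps when |y + 4| < (4/3)eps.
Take delta = min(2, (4/3)eps). Then 0 < |y + 4| < delta gives both |y + 4| < 2 and |y + 4| < (4/3)eps, so |6/y + 3/2| < eps.

delta = min(2, (4/3)eps)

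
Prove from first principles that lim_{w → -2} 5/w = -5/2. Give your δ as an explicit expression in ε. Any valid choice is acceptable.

Fix ε > 0. We seek δ > 0 such that 0 < |w + 2| < δ implies |5/w + 5/2| < ε.
|5/w + 5/2| = 5·|-2 − w|/(2·|w|) = 5|w + 2|/(2|w|).
Restrict δ ≤ 1. Then |w + 2| < 1 gives |w| > 1, so 2|w| > 2.
Then |5/w + 5/2| < 5|w + 2|/2, which is < ε when |w + 2| < (2/5)ε.
Take δ = min(1, (2/5)ε). Then 0 < |w + 2| < δ gives both |w + 2| < 1 and |w + 2| < (2/5)ε, so |5/w + 5/2| < ε.

δ = min(1, (2/5)ε)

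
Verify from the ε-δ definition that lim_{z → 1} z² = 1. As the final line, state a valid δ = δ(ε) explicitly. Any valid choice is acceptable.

δ = min(1, ε/3)

Fix ε > 0. We seek δ > 0 with 0 < |z − 1| < δ ⇒ |z² − 1| < ε.
Factor: z² − 1 = (z − 1)(z + 1), so |z² − 1| = |z − 1|·|z + 1|.
Restrict δ ≤ 1. Then |z − 1| < 1 gives |z| < 2, so by the triangle inequality |z + 1| ≤ 2 + 1 = 3.
Hence |z² − 1| ≤ 3|z − 1|, which is < ε once |z − 1| < ε/3.
Take δ = min(1, ε/3). If 0 < |z − 1| < δ then both bounds hold and |z² − 1| ≤ 3|z − 1| < 3·(ε/3) = ε.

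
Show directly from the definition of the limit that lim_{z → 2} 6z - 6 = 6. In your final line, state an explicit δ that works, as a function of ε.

δ = ε/6

Let ε > 0. We need δ > 0 so that 0 < |z − 2| < δ implies |(6z - 6) − 6| < ε.
Since (6z - 6) − 6 = 6(z − 2), we have |(6z - 6) − 6| = 6|z − 2|.
So 6|z − 2| < ε exactly when |z − 2| < ε/6.
Take δ = ε/6. If 0 < |z − 2| < δ then |(6z - 6) − 6| = 6|z − 2| < 6·(ε/6) = ε.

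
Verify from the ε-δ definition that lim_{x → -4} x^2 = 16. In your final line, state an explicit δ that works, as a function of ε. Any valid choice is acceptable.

Fix ε > 0. We seek δ > 0 with 0 < |x + 4| < δ ⇒ |x^2 − 16| < ε.
Factor: x^2 − 16 = (x + 4)(x - 4), so |x^2 − 16| = |x + 4|·|x - 4|.
Impose δ ≤ 1 so that |x| < 5; then |x - 4| ≤ 9.
Hence |x^2 − 16| ≤ 9|x + 4|, which is < ε once |x + 4| < ε/9.
Take δ = min(1, ε/9). If 0 < |x + 4| < δ then both bounds hold and |x^2 − 16| ≤ 9|x + 4| < 9·(ε/9) = ε.

δ = min(1, ε/9)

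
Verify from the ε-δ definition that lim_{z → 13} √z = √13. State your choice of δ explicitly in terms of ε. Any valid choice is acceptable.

δ = min(13, √13·ε)

Suppose ε > 0. We want δ > 0 such that 0 < |z − 13| < δ implies |√z − √13| < ε.
Rationalise: √z − √13 = (z − 13)/(√z + √13), so |√z − √13| = |z − 13|/(√z + √13).
Restrict δ ≤ 13 so that |z − 13| < 13 forces z > 0, and then √z + √13 > √13.
Hence |√z − √13| < |z − 13|/√13, which is < ε once |z − 13| < √13·ε.
Take δ = min(13, √13·ε). If 0 < |z − 13| < δ then z > 0 and |√z − √13| < |z − 13|/√13 < ε.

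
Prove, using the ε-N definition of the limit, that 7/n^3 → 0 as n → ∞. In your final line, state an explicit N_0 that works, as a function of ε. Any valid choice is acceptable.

Fix ε > 0. For n ≥ 1, |7/n^3 − 0| = 7/n^3.
7/n^3 < ε ⇔ n^3 > 7/ε ⇔ n > (7/ε)^{1/3}.
Take N_0 = (7/ε)^{1/3}. Then n > N_0 implies 7/n^3 < ε.

N_0 = (7/ε)^{1/3}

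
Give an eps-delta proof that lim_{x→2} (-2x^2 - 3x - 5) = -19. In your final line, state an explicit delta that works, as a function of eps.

Let eps > 0. We want delta > 0 such that 0 < |x − 2| < delta implies |(-2x^2 - 3x - 5) + 19| < eps.
(-2x^2 - 3x - 5) + 19 = -2x^2 - 3x + 14 = (x − 2)(-2x - 7).
So |(-2x^2 - 3x - 5) + 19| = |x − 2|·|-2x - 7|.
Assume first that |x − 2| < 1, so |x| < 3. Then |-2x - 7| ≤ 2·3 + 7 = 13.
Hence |(-2x^2 - 3x - 5) + 19| ≤ 13|x − 2| < eps provided |x − 2| < eps/13.
Choosing delta = min(1, eps/13) ensures both conditions, hence |(-2x^2 - 3x - 5) + 19| < eps.

delta = min(1, eps/13)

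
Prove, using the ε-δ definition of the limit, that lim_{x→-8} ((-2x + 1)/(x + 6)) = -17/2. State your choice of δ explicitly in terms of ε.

Suppose ε > 0. We want δ > 0 with 0 < |x + 8| < δ ⇒ |(-2x + 1)/(x + 6) + 17/2| < ε.
Combining over a common denominator, (-2x + 1)/(x + 6) + 17/2 = [(-2x + 1)·(-2) − 17·(x + 6)] / [(-2)·(x + 6)] = -13(x + 8) / ((-2)(x + 6)).
So |(-2x + 1)/(x + 6) + 17/2| = 13|x + 8| / (2·|x + 6|).
Restrict δ ≤ 1. Then |x + 8| < 1 gives |x + 6| = |(x + 8) + (-2)| ≥ 2 − 1 = 1.
Hence |(-2x + 1)/(x + 6) + 17/2| < 13|x + 8|/(2·1) = (13/2)|x + 8|, which is < ε once |x + 8| < (2/13)ε.
Take δ = min(1, (2/13)ε). Then 0 < |x + 8| < δ forces both bounds, so |(-2x + 1)/(x + 6) + 17/2| < ε.

δ = min(1, (2/13)ε)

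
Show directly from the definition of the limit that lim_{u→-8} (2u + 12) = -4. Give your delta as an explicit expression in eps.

delta = eps/2

Fix eps > 0. We need delta > 0 so that 0 < |u + 8| < delta implies |(2u + 12) + 4| < eps.
|(2u + 12) + 4| = |2u + 16| = 2|u + 8|.
Thus it suffices that |u + 8| < eps/2.
Choosing delta = eps/2 gives |(2u + 12) + 4| = 2|u + 8| < eps whenever |u + 8| < delta.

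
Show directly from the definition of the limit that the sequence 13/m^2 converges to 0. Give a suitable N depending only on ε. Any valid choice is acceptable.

Let ε > 0 be given. For m ≥ 1, |13/m^2 − 0| = 13/m^2.
13/m^2 < ε ⇔ m^2 > 13/ε ⇔ m > (13/ε)^{1/2}.
Take N = (13/ε)^{1/2}. Then m > N implies 13/m^2 < ε.

N = (13/ε)^{1/2}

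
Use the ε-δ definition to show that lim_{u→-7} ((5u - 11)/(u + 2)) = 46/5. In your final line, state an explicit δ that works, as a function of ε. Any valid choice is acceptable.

Fix ε > 0. We want δ > 0 with 0 < |u + 7| < δ ⇒ |(5u - 11)/(u + 2) − (46/5)| < ε.
Combining over a common denominator, (5u - 11)/(u + 2) − (46/5) = [(5u - 11)·(-5) − (-46)·(u + 2)] / [(-5)·(u + 2)] = 21(u + 7) / ((-5)(u + 2)).
So |(5u - 11)/(u + 2) − (46/5)| = 21|u + 7| / (5·|u + 2|).
Restrict δ ≤ 5/2. Then |u + 7| < 5/2 gives |u + 2| = |(u + 7) + (-5)| ≥ 5 − 5/2 = 5/2.
Hence |(5u - 11)/(u + 2) − (46/5)| < 21|u + 7|/(5·(5/2)) = (42/25)|u + 7|, which is < ε once |u + 7| < (25/42)ε.
Take δ = min(5/2, (25/42)ε). Then 0 < |u + 7| < δ forces both bounds, so |(5u - 11)/(u + 2) − (46/5)| < ε.

δ = min(5/2, (25/42)ε)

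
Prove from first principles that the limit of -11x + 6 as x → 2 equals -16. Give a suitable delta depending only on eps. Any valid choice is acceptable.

delta = eps/11

Let eps > 0 be given. We need delta > 0 so that 0 < |x − 2| < delta implies |(-11x + 6) + 16| < eps.
|(-11x + 6) + 16| = |-11x + 22| = 11|x − 2|.
So 11|x − 2| < eps exactly when |x − 2| < eps/11.
Choosing delta = eps/11 gives |(-11x + 6) + 16| = 11|x − 2| < eps whenever |x − 2| < delta.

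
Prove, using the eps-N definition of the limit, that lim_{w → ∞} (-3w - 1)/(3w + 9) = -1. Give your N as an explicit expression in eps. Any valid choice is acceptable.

N = (8/3)/eps

Suppose eps > 0. We seek N > 0 such that w > N implies |(-3w - 1)/(3w + 9) + 1| < eps.
(-3w - 1)/(3w + 9) + 1 = (3(-3w - 1) − (-3)(3w + 9)) / (3(3w + 9)) = 24/(3(3w + 9)).
For w > 0 we have 3w + 9 > 3w, so |(-3w - 1)/(3w + 9) + 1| = 24/(3(3w + 9)) < 24/(3·3w) = (8/3)/w.
Thus |(-3w - 1)/(3w + 9) + 1| < eps whenever w > (8/3)/eps.
Take N = (8/3)/eps. If w > N then |(-3w - 1)/(3w + 9) + 1| < (8/3)/w < eps.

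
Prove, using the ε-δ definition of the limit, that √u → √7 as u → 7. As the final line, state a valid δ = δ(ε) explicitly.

Fix ε > 0. We want δ > 0 such that 0 < |u − 7| < δ implies |√u − √7| < ε.
Multiplying by the conjugate, |√u − √7| = |u − 7|/(√u + √7).
Restrict δ ≤ 7 so that |u − 7| < 7 forces u > 0, and then √u + √7 > √7.
Hence |√u − √7| < |u − 7|/√7, which is < ε once |u − 7| < √7·ε.
Take δ = min(7, √7·ε). If 0 < |u − 7| < δ then u > 0 and |√u − √7| < |u − 7|/√7 < ε.

δ = min(7, √7·ε)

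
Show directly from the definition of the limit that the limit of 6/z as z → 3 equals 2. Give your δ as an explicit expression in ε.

Suppose ε > 0. We seek δ > 0 such that 0 < |z − 3| < δ implies |6/z − 2| < ε.
|6/z − 2| = 6·|3 − z|/(3·|z|) = 6|z − 3|/(3|z|).
Restrict δ ≤ 3/2. Then |z − 3| < 3/2 gives |z| > 3/2, so 3|z| > 9/2.
Then |6/z − 2| < 6|z − 3|/(9/2), which is < ε when |z − 3| < (3/4)ε.
Take δ = min(3/2, (3/4)ε). Then 0 < |z − 3| < δ gives both |z − 3| < 3/2 and |z − 3| < (3/4)ε, so |6/z − 2| < ε.

δ = min(3/2, (3/4)ε)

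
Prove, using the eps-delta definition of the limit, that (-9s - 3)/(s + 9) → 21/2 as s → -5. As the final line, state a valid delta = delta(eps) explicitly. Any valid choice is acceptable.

delta = min(2, (4/39)eps)

Suppose eps > 0. We want delta > 0 with 0 < |s + 5| < delta ⇒ |(-9s - 3)/(s + 9) − (21/2)| < eps.
Combining over a common denominator, (-9s - 3)/(s + 9) − (21/2) = [(-9s - 3)·4 − 42·(s + 9)] / [4·(s + 9)] = -78(s + 5) / (4(s + 9)).
So |(-9s - 3)/(s + 9) − (21/2)| = 78|s + 5| / (4·|s + 9|).
Restrict delta ≤ 2. Then |s + 5| < 2 gives |s + 9| = |(s + 5) + 4| ≥ 4 − 2 = 2.
Hence |(-9s - 3)/(s + 9) − (21/2)| < 78|s + 5|/(4·2) = (39/4)|s + 5|, which is < eps once |s + 5| < (4/39)eps.
Take delta = min(2, (4/39)eps). Then 0 < |s + 5| < delta forces both bounds, so |(-9s - 3)/(s + 9) − (21/2)| < eps.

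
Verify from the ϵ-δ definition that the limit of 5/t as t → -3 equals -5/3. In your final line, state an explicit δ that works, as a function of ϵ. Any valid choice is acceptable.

δ = min(3/2, (9/10)ϵ)

Let ϵ > 0 be given. We seek δ > 0 such that 0 < |t + 3| < δ implies |5/t + 5/3| < ϵ.
|5/t + 5/3| = 5·|-3 − t|/(3·|t|) = 5|t + 3|/(3|t|).
Require δ ≤ 3/2 so that |t| > 3 − 3/2 = 3/2, hence 3|t| > 9/2.
Then |5/t + 5/3| < 5|t + 3|/(9/2), which is < ϵ when |t + 3| < (9/10)ϵ.
Take δ = min(3/2, (9/10)ϵ). Then 0 < |t + 3| < δ gives both |t + 3| < 3/2 and |t + 3| < (9/10)ϵ, so |5/t + 5/3| < ϵ.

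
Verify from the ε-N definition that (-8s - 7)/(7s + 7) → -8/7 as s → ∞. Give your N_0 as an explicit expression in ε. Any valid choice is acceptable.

N_0 = (1/7)/ε

Let ε > 0 be given. We seek N_0 > 0 such that s > N_0 implies |(-8s - 7)/(7s + 7) + 8/7| < ε.
(-8s - 7)/(7s + 7) + 8/7 = (7(-8s - 7) − (-8)(7s + 7)) / (7(7s + 7)) = 7/(7(7s + 7)).
For s > 0 we have 7s + 7 > 7s, so |(-8s - 7)/(7s + 7) + 8/7| = 7/(7(7s + 7)) < 7/(7·7s) = (1/7)/s.
Thus |(-8s - 7)/(7s + 7) + 8/7| < ε whenever s > (1/7)/ε.
Take N_0 = (1/7)/ε. If s > N_0 then |(-8s - 7)/(7s + 7) + 8/7| < (1/7)/s < ε.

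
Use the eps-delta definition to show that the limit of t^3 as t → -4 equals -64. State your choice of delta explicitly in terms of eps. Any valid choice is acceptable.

delta = min(1, eps/61)

Suppose eps > 0. We seek delta > 0 with 0 < |t + 4| < delta ⇒ |t^3 + 64| < eps.
Factor: t^3 + 64 = (t + 4)(t^2 - 4t + 16), so |t^3 + 64| = |t + 4|·|t^2 - 4t + 16|.
Restrict delta ≤ 1. Then |t + 4| < 1 gives |t| < 5, so by the triangle inequality |t^2 - 4t + 16| ≤ 5^2 + 4·5 + 16 = 61.
Hence |t^3 + 64| ≤ 61|t + 4|, which is < eps once |t + 4| < eps/61.
Take delta = min(1, eps/61). If 0 < |t + 4| < delta then both bounds hold and |t^3 + 64| ≤ 61|t + 4| < 61·(eps/61) = eps.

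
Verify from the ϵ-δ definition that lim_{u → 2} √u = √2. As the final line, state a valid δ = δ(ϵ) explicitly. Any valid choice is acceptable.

Let ϵ > 0 be given. We want δ > 0 such that 0 < |u − 2| < δ implies |√u − √2| < ϵ.
Rationalise: √u − √2 = (u − 2)/(√u + √2), so |√u − √2| = |u − 2|/(√u + √2).
Restrict δ ≤ 2 so that |u − 2| < 2 forces u > 0, and then √u + √2 > √2.
Hence |√u − √2| < |u − 2|/√2, which is < ϵ once |u − 2| < √2·ϵ.
Take δ = min(2, √2·ϵ). If 0 < |u − 2| < δ then u > 0 and |√u − √2| < |u − 2|/√2 < ϵ.

δ = min(2, √2·ϵ)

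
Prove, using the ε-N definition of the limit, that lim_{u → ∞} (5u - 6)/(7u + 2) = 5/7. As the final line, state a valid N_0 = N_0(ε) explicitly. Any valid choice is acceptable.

Let ε > 0. We seek N_0 > 0 such that u > N_0 implies |(5u - 6)/(7u + 2) − (5/7)| < ε.
(5u - 6)/(7u + 2) − (5/7) = (7(5u - 6) − 5(7u + 2)) / (7(7u + 2)) = -52/(7(7u + 2)).
For u > 0 we have 7u + 2 > 7u, so |(5u - 6)/(7u + 2) − (5/7)| = 52/(7(7u + 2)) < 52/(7·7u) = (52/49)/u.
Thus |(5u - 6)/(7u + 2) − (5/7)| < ε whenever u > (52/49)/ε.
Take N_0 = (52/49)/ε. If u > N_0 then |(5u - 6)/(7u + 2) − (5/7)| < (52/49)/u < ε.

N_0 = (52/49)/ε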